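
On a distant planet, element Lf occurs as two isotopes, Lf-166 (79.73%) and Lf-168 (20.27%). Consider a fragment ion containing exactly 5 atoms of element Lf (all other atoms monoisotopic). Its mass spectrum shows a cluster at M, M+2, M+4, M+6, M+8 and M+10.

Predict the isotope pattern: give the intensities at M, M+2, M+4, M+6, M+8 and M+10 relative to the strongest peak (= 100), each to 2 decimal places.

78.67 : 100.00 : 50.85 : 12.93 : 1.64 : 0.08

The 5 Lf atoms are independent, so intensities follow the terms of (0.7973 + 0.2027)^5.
P(M) = 0.7973^5 = 0.322188
P(M+2) = 5 × 0.7973^4 × 0.2027^1 = 0.409554
P(M+4) = 10 × 0.7973^3 × 0.2027^2 = 0.208244
P(M+6) = 10 × 0.7973^2 × 0.2027^3 = 0.052943
P(M+8) = 5 × 0.7973^1 × 0.2027^4 = 0.006730
P(M+10) = 0.2027^5 = 0.000342
The M+2 peak is largest (0.409554); scaling to 100 gives 78.67 : 100.00 : 50.85 : 12.93 : 1.64 : 0.08.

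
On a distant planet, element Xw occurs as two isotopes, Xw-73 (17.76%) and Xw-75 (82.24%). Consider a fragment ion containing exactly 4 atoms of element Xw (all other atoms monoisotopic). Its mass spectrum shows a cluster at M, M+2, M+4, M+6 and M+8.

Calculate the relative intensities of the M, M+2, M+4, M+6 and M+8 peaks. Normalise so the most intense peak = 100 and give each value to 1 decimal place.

0.2 : 4.0 : 28.0 : 86.4 : 100.0

The 4 Xw atoms are independent, so intensities follow the terms of (0.1776 + 0.8224)^4.
P(M) = 0.1776^4 = 0.000995
P(M+2) = 4 × 0.1776^3 × 0.8224^1 = 0.018428
P(M+4) = 6 × 0.1776^2 × 0.8224^2 = 0.127998
P(M+6) = 4 × 0.1776^1 × 0.8224^3 = 0.395141
P(M+8) = 0.8224^4 = 0.457438
The M+8 peak is largest (0.457438); scaling to 100 gives 0.2 : 4.0 : 28.0 : 86.4 : 100.0.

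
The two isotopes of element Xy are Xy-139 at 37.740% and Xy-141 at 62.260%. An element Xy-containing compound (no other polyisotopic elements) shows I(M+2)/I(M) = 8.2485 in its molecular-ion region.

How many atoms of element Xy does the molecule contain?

5

For n independent Xy atoms, I(M+2)/I(M) = n · (abundance Xy-141) / (abundance Xy-139) = n · 0.62260/0.37740.
n = 8.2485 × 0.37740/0.62260 = 5.00 ≈ 5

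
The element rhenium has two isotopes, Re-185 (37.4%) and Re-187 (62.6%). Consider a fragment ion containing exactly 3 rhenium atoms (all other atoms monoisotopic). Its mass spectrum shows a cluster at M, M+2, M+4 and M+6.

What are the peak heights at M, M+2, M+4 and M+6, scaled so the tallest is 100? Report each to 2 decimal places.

11.90 : 59.74 : 100.00 : 55.79

Each Re atom is independently Re-185 (p = 0.374) or Re-187 (q = 0.626); the cluster is the binomial expansion (p + q)^3.
P(M) = 0.374^3 = 0.052314
P(M+2) = 3 × 0.374^2 × 0.626^1 = 0.262687
P(M+4) = 3 × 0.374^1 × 0.626^2 = 0.439685
P(M+6) = 0.626^3 = 0.245314
The M+4 peak is largest (0.439685); scaling to 100 gives 11.90 : 59.74 : 100.00 : 55.79.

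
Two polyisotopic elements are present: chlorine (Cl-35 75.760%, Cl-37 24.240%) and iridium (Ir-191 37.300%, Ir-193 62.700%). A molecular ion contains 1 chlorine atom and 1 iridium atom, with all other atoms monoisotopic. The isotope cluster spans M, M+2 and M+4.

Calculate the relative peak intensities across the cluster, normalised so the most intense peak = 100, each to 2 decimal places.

Chlorine pattern (n=1): 0.7576 : 0.2424
Iridium pattern (n=1): 0.3730 : 0.6270
Convolve the two distributions (both contribute in 2-u steps):
  M: 0.7576×0.3730 = 0.282585
  M+2: 0.7576×0.6270 + 0.2424×0.3730 = 0.565430
  M+4: 0.2424×0.6270 = 0.151985
Scale to base peak (0.565430) = 100: 49.98 : 100.00 : 26.88

49.98 : 100.00 : 26.88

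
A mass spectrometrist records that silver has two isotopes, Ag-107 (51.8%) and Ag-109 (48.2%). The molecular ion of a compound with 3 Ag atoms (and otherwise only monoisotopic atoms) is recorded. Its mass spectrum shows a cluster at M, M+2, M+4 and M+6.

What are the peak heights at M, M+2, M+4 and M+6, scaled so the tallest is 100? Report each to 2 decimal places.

The 3 Ag atoms are independent, so intensities follow the terms of (0.518 + 0.482)^3.
P(M) = 0.518^3 = 0.138992
P(M+2) = 3 × 0.518^2 × 0.482^1 = 0.387997
P(M+4) = 3 × 0.518^1 × 0.482^2 = 0.361031
P(M+6) = 0.482^3 = 0.111980
The M+2 peak is largest (0.387997); scaling to 100 gives 35.82 : 100.00 : 93.05 : 28.86.

35.82 : 100.00 : 93.05 : 28.86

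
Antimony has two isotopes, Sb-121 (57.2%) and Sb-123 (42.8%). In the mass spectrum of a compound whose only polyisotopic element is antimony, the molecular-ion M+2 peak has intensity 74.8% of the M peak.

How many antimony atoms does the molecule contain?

The M+2/M ratio from n Sb atoms is n · q/p = n · 0.428/0.572.
n = 0.748 × 0.572/0.428 = 1.00 ≈ 1

1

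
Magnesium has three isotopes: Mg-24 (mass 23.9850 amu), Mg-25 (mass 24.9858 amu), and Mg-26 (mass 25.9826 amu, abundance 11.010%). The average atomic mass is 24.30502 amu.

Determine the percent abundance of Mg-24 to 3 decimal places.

78.990%

Let x and y be the fractions of Mg-24 and Mg-25. Then x + y = 1 − 0.11010 = 0.88990 and 23.9850x + 24.9858y = 24.30502 − 0.11010×25.9826 = 21.44433574.
Substituting: 23.9850x + 24.9858(0.88990 − x) = 21.44433574
(23.9850 − 24.9858)x = -0.79052768  ⇒  x = 0.78990, y = 0.10000
Mg-24: 78.990%, Mg-25: 10.000%.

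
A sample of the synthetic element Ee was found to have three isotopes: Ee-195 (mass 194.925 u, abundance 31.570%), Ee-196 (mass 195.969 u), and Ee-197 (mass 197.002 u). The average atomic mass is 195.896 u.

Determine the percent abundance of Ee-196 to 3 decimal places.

43.591%

The remaining 68.430% is split between Ee-196 (fraction x) and Ee-197 (fraction 0.68430 − x).
Substituting: 195.969x + 197.002(0.68430 − x) = 134.3581775
(195.969 − 197.002)x = -0.4502911  ⇒  x = 0.43591, y = 0.24839
Ee-196: 43.591%, Ee-197: 24.839%.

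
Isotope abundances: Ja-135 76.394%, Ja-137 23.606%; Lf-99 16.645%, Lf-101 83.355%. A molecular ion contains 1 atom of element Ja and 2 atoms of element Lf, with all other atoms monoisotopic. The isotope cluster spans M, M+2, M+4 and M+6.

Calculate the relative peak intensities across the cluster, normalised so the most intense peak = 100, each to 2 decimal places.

Element Ja pattern (n=1): 0.76394 : 0.23606
Element Lf pattern (n=2): 0.0277056 : 0.27748879 : 0.6948056
Convolve the two distributions (both contribute in 2-u steps):
  M: 0.76394×0.0277056 = 0.021165
  M+2: 0.76394×0.27748879 + 0.23606×0.0277056 = 0.218525
  M+4: 0.76394×0.6948056 + 0.23606×0.27748879 = 0.596294
  M+6: 0.23606×0.6948056 = 0.164016
Scale to base peak (0.596294) = 100: 3.55 : 36.65 : 100.00 : 27.51

3.55 : 36.65 : 100.00 : 27.51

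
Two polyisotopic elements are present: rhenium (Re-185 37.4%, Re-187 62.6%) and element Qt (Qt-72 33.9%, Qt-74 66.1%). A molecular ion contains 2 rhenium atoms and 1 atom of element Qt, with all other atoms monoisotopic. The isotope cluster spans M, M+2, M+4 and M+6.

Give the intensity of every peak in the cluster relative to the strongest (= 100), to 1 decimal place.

Rhenium pattern (n=2): 0.139876 : 0.468248 : 0.391876
Element Qt pattern (n=1): 0.3390 : 0.6610
Convolve the two distributions (both contribute in 2-u steps):
  M: 0.139876×0.3390 = 0.047418
  M+2: 0.139876×0.6610 + 0.468248×0.3390 = 0.251194
  M+4: 0.468248×0.6610 + 0.391876×0.3390 = 0.442358
  M+6: 0.391876×0.6610 = 0.259030
Scale to base peak (0.442358) = 100: 10.7 : 56.8 : 100.0 : 58.6

10.7 : 56.8 : 100.0 : 58.6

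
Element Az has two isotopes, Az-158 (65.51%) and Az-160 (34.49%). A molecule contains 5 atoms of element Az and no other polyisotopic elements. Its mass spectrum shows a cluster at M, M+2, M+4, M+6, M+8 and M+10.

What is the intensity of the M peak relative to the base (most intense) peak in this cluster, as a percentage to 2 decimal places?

(0.6551 + 0.3449)^5 gives M 0.1207, M+2 0.3176, M+4 0.3344, M+6 0.1761, M+8 0.0464, M+10 0.0049; the largest is M+4.
P(M+4) = C(5,2) × 0.6551^3 × 0.3449^2 = 10 × 0.2811401 × 0.11895601 = 0.334433 (base)
P(M) = C(5,0) × 0.6551^5 × 0.3449^0 = 1 × 0.12065296 × 1.0000 = 0.120653
Relative intensity = 0.120653 / 0.334433 × 100 = 36.08

36.08%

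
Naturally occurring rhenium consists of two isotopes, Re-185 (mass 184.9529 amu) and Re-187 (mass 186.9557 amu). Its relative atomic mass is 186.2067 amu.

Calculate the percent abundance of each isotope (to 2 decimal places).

Writing the weighted mean with unknown fraction x of Re-185:
184.9529·x + 186.9557·(1 − x) = 186.2067
(184.9529 − 186.9557)·x = 186.2067 − 186.9557
x = -0.7490 / -2.0028 = 0.37398 → 37.40% Re-185, 62.60% Re-187.

Re-185: 37.40%, Re-187: 62.60%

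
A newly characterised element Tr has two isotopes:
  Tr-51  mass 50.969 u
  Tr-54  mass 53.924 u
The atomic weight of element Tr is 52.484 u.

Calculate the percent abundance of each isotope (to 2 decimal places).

With x = fraction of Tr-51 (so Tr-54 is 1 − x):
50.969·x + 53.924·(1 − x) = 52.484
(50.969 − 53.924)·x = 52.484 − 53.924
x = -1.440 / -2.955 = 0.48731 → 48.73% Tr-51, 51.27% Tr-54.

Tr-51: 48.73%, Tr-54: 51.27%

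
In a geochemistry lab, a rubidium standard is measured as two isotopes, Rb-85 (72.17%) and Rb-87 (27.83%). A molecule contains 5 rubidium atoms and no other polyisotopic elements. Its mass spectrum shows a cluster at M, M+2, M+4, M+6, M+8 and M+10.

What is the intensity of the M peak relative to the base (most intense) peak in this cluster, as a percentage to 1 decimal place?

(0.7217 + 0.2783)^5 gives M 0.1958, M+2 0.3775, M+4 0.2911, M+6 0.1123, M+8 0.0216, M+10 0.0017; the largest is M+2.
P(M+2) = C(5,1) × 0.7217^4 × 0.2783^1 = 5 × 0.27128565 × 0.2783 = 0.377494 (base)
P(M) = C(5,0) × 0.7217^5 × 0.2783^0 = 1 × 0.19578685 × 1.0000 = 0.195787
Relative intensity = 0.195787 / 0.377494 × 100 = 51.9

51.9%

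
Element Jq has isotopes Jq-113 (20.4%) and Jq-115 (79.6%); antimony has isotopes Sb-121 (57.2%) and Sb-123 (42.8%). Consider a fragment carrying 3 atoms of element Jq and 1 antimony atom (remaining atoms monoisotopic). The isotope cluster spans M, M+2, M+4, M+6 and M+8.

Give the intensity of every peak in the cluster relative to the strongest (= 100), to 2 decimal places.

Element Jq pattern (n=3): 0.00848966 : 0.09937901 : 0.38777299 : 0.50435834
Antimony pattern (n=1): 0.5720 : 0.4280
Convolve the two distributions (both contribute in 2-u steps):
  M: 0.00848966×0.5720 = 0.004856
  M+2: 0.00848966×0.4280 + 0.09937901×0.5720 = 0.060478
  M+4: 0.09937901×0.4280 + 0.38777299×0.5720 = 0.264340
  M+6: 0.38777299×0.4280 + 0.50435834×0.5720 = 0.454460
  M+8: 0.50435834×0.4280 = 0.215865
Scale to base peak (0.454460) = 100: 1.07 : 13.31 : 58.17 : 100.00 : 47.50

1.07 : 13.31 : 58.17 : 100.00 : 47.50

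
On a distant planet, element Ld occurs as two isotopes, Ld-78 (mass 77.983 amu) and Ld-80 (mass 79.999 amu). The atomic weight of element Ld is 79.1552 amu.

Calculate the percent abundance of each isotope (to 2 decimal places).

Ld-78: 41.86%, Ld-80: 58.14%

With x = fraction of Ld-78 (so Ld-80 is 1 − x):
77.983·x + 79.999·(1 − x) = 79.1552
(77.983 − 79.999)·x = 79.1552 − 79.999
x = -0.8438 / -2.016 = 0.41855 → 41.86% Ld-78, 58.14% Ld-80.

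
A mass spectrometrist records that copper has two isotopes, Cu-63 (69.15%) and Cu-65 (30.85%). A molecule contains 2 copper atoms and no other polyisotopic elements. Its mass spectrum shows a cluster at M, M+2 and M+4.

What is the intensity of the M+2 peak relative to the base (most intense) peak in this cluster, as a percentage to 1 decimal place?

89.2%

(0.6915 + 0.3085)^2 gives M 0.4782, M+2 0.4267, M+4 0.0952; the largest is M.
P(M) = C(2,0) × 0.6915^2 × 0.3085^0 = 1 × 0.47817225 × 1.0000 = 0.478172 (base)
P(M+2) = C(2,1) × 0.6915^1 × 0.3085^1 = 2 × 0.6915 × 0.3085 = 0.426656
Relative intensity = 0.426656 / 0.478172 × 100 = 89.2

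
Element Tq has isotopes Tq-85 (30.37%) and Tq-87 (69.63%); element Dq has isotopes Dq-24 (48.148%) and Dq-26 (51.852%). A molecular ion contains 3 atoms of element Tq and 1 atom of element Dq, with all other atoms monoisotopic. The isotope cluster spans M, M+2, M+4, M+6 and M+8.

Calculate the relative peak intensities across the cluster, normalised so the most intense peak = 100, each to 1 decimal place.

Element Tq pattern (n=3): 0.02801137 : 0.19266696 : 0.44173197 : 0.3375897
Element Dq pattern (n=1): 0.48148 : 0.51852
Convolve the two distributions (both contribute in 2-u steps):
  M: 0.02801137×0.48148 = 0.013487
  M+2: 0.02801137×0.51852 + 0.19266696×0.48148 = 0.107290
  M+4: 0.19266696×0.51852 + 0.44173197×0.48148 = 0.312587
  M+6: 0.44173197×0.51852 + 0.3375897×0.48148 = 0.391590
  M+8: 0.3375897×0.51852 = 0.175047
Scale to base peak (0.391590) = 100: 3.4 : 27.4 : 79.8 : 100.0 : 44.7

3.4 : 27.4 : 79.8 : 100.0 : 44.7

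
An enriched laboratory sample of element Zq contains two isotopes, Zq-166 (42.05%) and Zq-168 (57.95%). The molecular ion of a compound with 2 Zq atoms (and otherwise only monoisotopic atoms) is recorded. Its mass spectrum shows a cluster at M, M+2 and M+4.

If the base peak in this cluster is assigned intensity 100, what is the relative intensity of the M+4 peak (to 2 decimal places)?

68.91

Term probabilities: M 0.1768, M+2 0.4874, M+4 0.3358. Base peak = M+2.
P(M+2) = C(2,1) × 0.4205^1 × 0.5795^1 = 2 × 0.4205 × 0.5795 = 0.487360 (base)
P(M+4) = C(2,2) × 0.4205^0 × 0.5795^2 = 1 × 1.0000 × 0.33582025 = 0.335820
Relative intensity = 0.335820 / 0.487360 × 100 = 68.91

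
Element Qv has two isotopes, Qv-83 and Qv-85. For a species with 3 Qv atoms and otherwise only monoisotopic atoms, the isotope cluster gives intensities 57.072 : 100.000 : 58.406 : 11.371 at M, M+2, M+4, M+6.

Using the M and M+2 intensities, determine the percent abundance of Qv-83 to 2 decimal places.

If p is the fraction of Qv that is Qv-83, then I(M+2)/I(M) = [C(3,1)·p^2·(1−p)] / p^3 = 3·(1−p)/p = 100.000/57.072 = 1.7522
(1−p)/p = 1.7522/3 = 0.5841  ⇒  p = 1/(1 + 0.5841) = 0.6313
Qv-83: 63.13%, Qv-85: 36.87%.

63.13%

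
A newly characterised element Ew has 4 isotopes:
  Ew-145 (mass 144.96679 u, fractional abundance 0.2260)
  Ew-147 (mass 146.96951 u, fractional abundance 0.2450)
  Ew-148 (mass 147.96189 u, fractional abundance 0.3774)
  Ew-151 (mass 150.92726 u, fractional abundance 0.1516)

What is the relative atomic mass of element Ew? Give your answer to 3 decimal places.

The abundance-weighted mean is 0.2260 × 144.96679 + 0.2450 × 146.96951 + 0.3774 × 147.96189 + 0.1516 × 150.92726
= 32.762495 + 36.007530 + 55.840817 + 22.880573 = 147.491415 u

147.491 u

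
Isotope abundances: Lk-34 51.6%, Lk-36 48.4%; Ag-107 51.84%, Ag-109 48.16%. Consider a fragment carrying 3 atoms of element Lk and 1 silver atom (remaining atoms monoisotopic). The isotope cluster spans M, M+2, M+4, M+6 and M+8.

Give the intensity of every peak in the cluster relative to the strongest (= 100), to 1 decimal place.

19.0 : 71.2 : 100.0 : 62.4 : 14.6

Element Lk pattern (n=3): 0.1373881 : 0.38660371 : 0.36262829 : 0.1133799
Silver pattern (n=1): 0.5184 : 0.4816
Convolve the two distributions (both contribute in 2-u steps):
  M: 0.1373881×0.5184 = 0.071222
  M+2: 0.1373881×0.4816 + 0.38660371×0.5184 = 0.266581
  M+4: 0.38660371×0.4816 + 0.36262829×0.5184 = 0.374175
  M+6: 0.36262829×0.4816 + 0.1133799×0.5184 = 0.233418
  M+8: 0.1133799×0.4816 = 0.054604
Scale to base peak (0.374175) = 100: 19.0 : 71.2 : 100.0 : 62.4 : 14.6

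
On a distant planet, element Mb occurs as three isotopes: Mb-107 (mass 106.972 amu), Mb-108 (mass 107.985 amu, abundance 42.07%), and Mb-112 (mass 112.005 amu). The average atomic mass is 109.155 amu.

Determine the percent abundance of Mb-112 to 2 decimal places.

34.91%

Let x and y be the fractions of Mb-107 and Mb-112. Then x + y = 1 − 0.4207 = 0.5793 and 106.972x + 112.005y = 109.155 − 0.4207×107.985 = 63.7257105.
Substituting: 106.972x + 112.005(0.5793 − x) = 63.7257105
(106.972 − 112.005)x = -1.158786  ⇒  x = 0.23024, y = 0.34906
Mb-107: 23.02%, Mb-112: 34.91%.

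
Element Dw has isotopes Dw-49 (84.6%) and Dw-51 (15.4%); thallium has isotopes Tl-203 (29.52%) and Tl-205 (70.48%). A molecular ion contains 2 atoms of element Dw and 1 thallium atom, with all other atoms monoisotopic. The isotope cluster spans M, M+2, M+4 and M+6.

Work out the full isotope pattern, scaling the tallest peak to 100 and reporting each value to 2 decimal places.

36.34 : 100.00 : 32.79 : 2.88

Element Dw pattern (n=2): 0.715716 : 0.260568 : 0.023716
Thallium pattern (n=1): 0.2952 : 0.7048
Convolve the two distributions (both contribute in 2-u steps):
  M: 0.715716×0.2952 = 0.211279
  M+2: 0.715716×0.7048 + 0.260568×0.2952 = 0.581356
  M+4: 0.260568×0.7048 + 0.023716×0.2952 = 0.190649
  M+6: 0.023716×0.7048 = 0.016715
Scale to base peak (0.581356) = 100: 36.34 : 100.00 : 32.79 : 2.88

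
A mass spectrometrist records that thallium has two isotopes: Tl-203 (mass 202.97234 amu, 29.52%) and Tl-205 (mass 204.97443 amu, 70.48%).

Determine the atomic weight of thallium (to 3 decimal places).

204.383 amu

The abundance-weighted mean is 0.2952 × 202.97234 + 0.7048 × 204.97443
= 59.917435 + 144.465978 = 204.383413 amu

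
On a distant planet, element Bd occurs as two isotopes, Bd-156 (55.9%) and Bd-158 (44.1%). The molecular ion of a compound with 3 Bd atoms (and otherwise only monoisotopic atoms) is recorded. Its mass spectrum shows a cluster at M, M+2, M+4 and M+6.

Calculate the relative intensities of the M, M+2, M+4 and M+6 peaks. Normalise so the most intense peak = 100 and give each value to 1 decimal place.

Expanding (0.559 + 0.441)^3:
P(M) = 0.559^3 = 0.174677
P(M+2) = 3 × 0.559^2 × 0.441^1 = 0.413412
P(M+4) = 3 × 0.559^1 × 0.441^2 = 0.326145
P(M+6) = 0.441^3 = 0.085766
The M+2 peak is largest (0.413412); scaling to 100 gives 42.3 : 100.0 : 78.9 : 20.7.

42.3 : 100.0 : 78.9 : 20.7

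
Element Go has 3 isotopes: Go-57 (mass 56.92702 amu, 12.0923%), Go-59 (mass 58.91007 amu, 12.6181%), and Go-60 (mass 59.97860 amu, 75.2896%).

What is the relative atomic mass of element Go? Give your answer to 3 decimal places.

Ar = Σ fᵢ·mᵢ = 0.120923 × 56.92702 + 0.126181 × 58.91007 + 0.752896 × 59.97860
= 6.883786 + 7.433332 + 45.157648 = 59.474766 amu

59.475 amu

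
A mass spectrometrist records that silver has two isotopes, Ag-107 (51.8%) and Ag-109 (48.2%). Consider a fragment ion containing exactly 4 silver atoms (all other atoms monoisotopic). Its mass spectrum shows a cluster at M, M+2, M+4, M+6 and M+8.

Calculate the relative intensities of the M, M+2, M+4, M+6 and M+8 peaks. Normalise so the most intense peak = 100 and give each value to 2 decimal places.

Each Ag atom is independently Ag-107 (p = 0.518) or Ag-109 (q = 0.482); the cluster is the binomial expansion (p + q)^4.
P(M) = 0.518^4 = 0.071998
P(M+2) = 4 × 0.518^3 × 0.482^1 = 0.267976
P(M+4) = 6 × 0.518^2 × 0.482^2 = 0.374029
P(M+6) = 4 × 0.518^1 × 0.482^3 = 0.232023
P(M+8) = 0.482^4 = 0.053974
The M+4 peak is largest (0.374029); scaling to 100 gives 19.25 : 71.65 : 100.00 : 62.03 : 14.43.

19.25 : 71.65 : 100.00 : 62.03 : 14.43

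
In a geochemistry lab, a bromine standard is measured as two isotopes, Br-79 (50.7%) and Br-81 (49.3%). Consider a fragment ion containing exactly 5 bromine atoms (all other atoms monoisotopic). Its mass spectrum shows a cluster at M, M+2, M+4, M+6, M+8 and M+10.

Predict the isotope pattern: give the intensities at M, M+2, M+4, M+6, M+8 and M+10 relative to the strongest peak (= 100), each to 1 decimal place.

Expanding (0.507 + 0.493)^5:
P(M) = 0.507^5 = 0.033500
P(M+2) = 5 × 0.507^4 × 0.493^1 = 0.162873
P(M+4) = 10 × 0.507^3 × 0.493^2 = 0.316751
P(M+6) = 10 × 0.507^2 × 0.493^3 = 0.308004
P(M+8) = 5 × 0.507^1 × 0.493^4 = 0.149750
P(M+10) = 0.493^5 = 0.029123
The M+4 peak is largest (0.316751); scaling to 100 gives 10.6 : 51.4 : 100.0 : 97.2 : 47.3 : 9.2.

10.6 : 51.4 : 100.0 : 97.2 : 47.3 : 9.2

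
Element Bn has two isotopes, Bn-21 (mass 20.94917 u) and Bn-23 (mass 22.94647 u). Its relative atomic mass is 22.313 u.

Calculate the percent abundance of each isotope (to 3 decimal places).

Bn-21: 31.716%, Bn-23: 68.284%

With x = fraction of Bn-21 (so Bn-23 is 1 − x):
20.94917·x + 22.94647·(1 − x) = 22.313
(20.94917 − 22.94647)·x = 22.313 − 22.94647
x = -0.63347 / -1.99730 = 0.31716 → 31.716% Bn-21, 68.284% Bn-23.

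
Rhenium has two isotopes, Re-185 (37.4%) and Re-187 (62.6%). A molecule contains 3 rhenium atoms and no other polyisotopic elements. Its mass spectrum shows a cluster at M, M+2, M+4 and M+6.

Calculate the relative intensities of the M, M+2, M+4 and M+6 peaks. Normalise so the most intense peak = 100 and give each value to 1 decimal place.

Expanding (0.374 + 0.626)^3:
P(M) = 0.374^3 = 0.052314
P(M+2) = 3 × 0.374^2 × 0.626^1 = 0.262687
P(M+4) = 3 × 0.374^1 × 0.626^2 = 0.439685
P(M+6) = 0.626^3 = 0.245314
The M+4 peak is largest (0.439685); scaling to 100 gives 11.9 : 59.7 : 100.0 : 55.8.

11.9 : 59.7 : 100.0 : 55.8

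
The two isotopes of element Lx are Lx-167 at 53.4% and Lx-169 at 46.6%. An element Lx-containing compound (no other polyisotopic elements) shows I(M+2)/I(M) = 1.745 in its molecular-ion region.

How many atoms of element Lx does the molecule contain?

2

For n independent Lx atoms, I(M+2)/I(M) = n · (abundance Lx-169) / (abundance Lx-167) = n · 0.466/0.534.
n = 1.745 × 0.534/0.466 = 2.00 ≈ 2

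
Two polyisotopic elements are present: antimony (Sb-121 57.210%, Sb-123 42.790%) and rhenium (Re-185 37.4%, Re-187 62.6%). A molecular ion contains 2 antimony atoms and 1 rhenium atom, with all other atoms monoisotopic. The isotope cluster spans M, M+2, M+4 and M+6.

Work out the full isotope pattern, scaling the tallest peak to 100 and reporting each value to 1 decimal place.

Antimony pattern (n=2): 0.32729841 : 0.48960318 : 0.18309841
Rhenium pattern (n=1): 0.3740 : 0.6260
Convolve the two distributions (both contribute in 2-u steps):
  M: 0.32729841×0.3740 = 0.122410
  M+2: 0.32729841×0.6260 + 0.48960318×0.3740 = 0.388000
  M+4: 0.48960318×0.6260 + 0.18309841×0.3740 = 0.374970
  M+6: 0.18309841×0.6260 = 0.114620
Scale to base peak (0.388000) = 100: 31.5 : 100.0 : 96.6 : 29.5

31.5 : 100.0 : 96.6 : 29.5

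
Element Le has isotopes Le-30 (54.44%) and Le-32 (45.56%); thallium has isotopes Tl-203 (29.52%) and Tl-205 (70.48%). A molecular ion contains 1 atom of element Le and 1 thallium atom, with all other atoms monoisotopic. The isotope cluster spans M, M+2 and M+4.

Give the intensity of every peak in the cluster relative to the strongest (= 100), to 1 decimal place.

31.0 : 100.0 : 62.0

Element Le pattern (n=1): 0.5444 : 0.4556
Thallium pattern (n=1): 0.2952 : 0.7048
Convolve the two distributions (both contribute in 2-u steps):
  M: 0.5444×0.2952 = 0.160707
  M+2: 0.5444×0.7048 + 0.4556×0.2952 = 0.518186
  M+4: 0.4556×0.7048 = 0.321107
Scale to base peak (0.518186) = 100: 31.0 : 100.0 : 62.0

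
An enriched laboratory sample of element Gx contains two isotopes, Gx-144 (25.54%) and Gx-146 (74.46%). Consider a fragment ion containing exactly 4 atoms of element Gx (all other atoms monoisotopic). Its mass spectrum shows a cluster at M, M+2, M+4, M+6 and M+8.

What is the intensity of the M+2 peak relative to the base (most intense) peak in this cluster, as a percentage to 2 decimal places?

(0.2554 + 0.7446)^4 gives M 0.0043, M+2 0.0496, M+4 0.2170, M+6 0.4217, M+8 0.3074; the largest is M+6.
P(M+6) = C(4,3) × 0.2554^1 × 0.7446^3 = 4 × 0.2554 × 0.41282795 = 0.421745 (base)
P(M+2) = C(4,1) × 0.2554^3 × 0.7446^1 = 4 × 0.01665953 × 0.7446 = 0.049619
Relative intensity = 0.049619 / 0.421745 × 100 = 11.77

11.77%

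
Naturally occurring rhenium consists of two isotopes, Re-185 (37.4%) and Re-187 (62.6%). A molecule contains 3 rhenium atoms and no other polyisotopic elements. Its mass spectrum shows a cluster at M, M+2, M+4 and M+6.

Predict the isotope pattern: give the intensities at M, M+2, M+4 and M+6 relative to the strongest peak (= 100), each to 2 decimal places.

Each Re atom is independently Re-185 (p = 0.374) or Re-187 (q = 0.626); the cluster is the binomial expansion (p + q)^3.
P(M) = 0.374^3 = 0.052314
P(M+2) = 3 × 0.374^2 × 0.626^1 = 0.262687
P(M+4) = 3 × 0.374^1 × 0.626^2 = 0.439685
P(M+6) = 0.626^3 = 0.245314
The M+4 peak is largest (0.439685); scaling to 100 gives 11.90 : 59.74 : 100.00 : 55.79.

11.90 : 59.74 : 100.00 : 55.79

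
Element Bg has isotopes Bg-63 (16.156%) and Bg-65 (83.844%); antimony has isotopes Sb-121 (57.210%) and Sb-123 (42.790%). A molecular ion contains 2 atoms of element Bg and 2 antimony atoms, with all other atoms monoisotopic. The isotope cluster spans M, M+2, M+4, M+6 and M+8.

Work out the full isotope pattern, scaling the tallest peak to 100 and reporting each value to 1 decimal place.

2.2 : 25.8 : 93.3 : 100.0 : 32.7

Element Bg pattern (n=2): 0.02610163 : 0.27091673 : 0.70298163
Antimony pattern (n=2): 0.32729841 : 0.48960318 : 0.18309841
Convolve the two distributions (both contribute in 2-u steps):
  M: 0.02610163×0.32729841 = 0.008543
  M+2: 0.02610163×0.48960318 + 0.27091673×0.32729841 = 0.101450
  M+4: 0.02610163×0.18309841 + 0.27091673×0.48960318 + 0.70298163×0.32729841 = 0.367506
  M+6: 0.27091673×0.18309841 + 0.70298163×0.48960318 = 0.393786
  M+8: 0.70298163×0.18309841 = 0.128715
Scale to base peak (0.393786) = 100: 2.2 : 25.8 : 93.3 : 100.0 : 32.7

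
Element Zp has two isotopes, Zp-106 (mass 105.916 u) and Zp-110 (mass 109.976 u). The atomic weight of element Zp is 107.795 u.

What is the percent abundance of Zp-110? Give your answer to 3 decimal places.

Writing the weighted mean with unknown fraction x of Zp-106:
105.916·x + 109.976·(1 − x) = 107.795
(105.916 − 109.976)·x = 107.795 − 109.976
x = -2.181 / -4.060 = 0.53719 → 53.719% Zp-106, 46.281% Zp-110.

46.281%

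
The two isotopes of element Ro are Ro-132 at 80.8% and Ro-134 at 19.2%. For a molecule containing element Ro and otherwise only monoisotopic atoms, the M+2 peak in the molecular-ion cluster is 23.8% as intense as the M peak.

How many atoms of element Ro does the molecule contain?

The M+2/M ratio from n Ro atoms is n · q/p = n · 0.192/0.808.
n = 0.238 × 0.808/0.192 = 1.00 ≈ 1

1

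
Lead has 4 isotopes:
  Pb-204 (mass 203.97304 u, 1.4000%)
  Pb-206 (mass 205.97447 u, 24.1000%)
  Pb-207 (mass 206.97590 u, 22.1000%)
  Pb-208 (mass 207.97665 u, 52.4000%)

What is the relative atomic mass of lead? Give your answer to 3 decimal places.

The abundance-weighted mean is 0.014000 × 203.97304 + 0.241000 × 205.97447 + 0.221000 × 206.97590 + 0.524000 × 207.97665
= 2.855623 + 49.639847 + 45.741674 + 108.979765 = 207.216909 u

207.217 u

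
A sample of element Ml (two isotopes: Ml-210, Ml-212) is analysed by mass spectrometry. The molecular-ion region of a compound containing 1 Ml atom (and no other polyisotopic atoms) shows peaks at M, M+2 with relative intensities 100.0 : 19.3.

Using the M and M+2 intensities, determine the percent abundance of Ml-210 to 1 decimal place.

83.8%

If p is the fraction of Ml that is Ml-210, then I(M+2)/I(M) = [C(1,1)·p^0·(1−p)] / p^1 = 1·(1−p)/p = 19.3/100.0 = 0.1930
(1−p)/p = 0.1930/1 = 0.1930  ⇒  p = 1/(1 + 0.1930) = 0.8382
Ml-210: 83.8%, Ml-212: 16.2%.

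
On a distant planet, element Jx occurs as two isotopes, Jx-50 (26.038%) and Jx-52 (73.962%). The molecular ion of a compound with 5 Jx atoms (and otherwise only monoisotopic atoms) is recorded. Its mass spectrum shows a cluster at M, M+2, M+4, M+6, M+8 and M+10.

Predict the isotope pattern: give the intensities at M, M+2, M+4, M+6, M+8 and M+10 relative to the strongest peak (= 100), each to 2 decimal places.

Expanding (0.26038 + 0.73962)^5:
P(M) = 0.26038^5 = 0.001197
P(M+2) = 5 × 0.26038^4 × 0.73962^1 = 0.016998
P(M+4) = 10 × 0.26038^3 × 0.73962^2 = 0.096570
P(M+6) = 10 × 0.26038^2 × 0.73962^3 = 0.274310
P(M+8) = 5 × 0.26038^1 × 0.73962^4 = 0.389594
P(M+10) = 0.73962^5 = 0.221332
The M+8 peak is largest (0.389594); scaling to 100 gives 0.31 : 4.36 : 24.79 : 70.41 : 100.00 : 56.81.

0.31 : 4.36 : 24.79 : 70.41 : 100.00 : 56.81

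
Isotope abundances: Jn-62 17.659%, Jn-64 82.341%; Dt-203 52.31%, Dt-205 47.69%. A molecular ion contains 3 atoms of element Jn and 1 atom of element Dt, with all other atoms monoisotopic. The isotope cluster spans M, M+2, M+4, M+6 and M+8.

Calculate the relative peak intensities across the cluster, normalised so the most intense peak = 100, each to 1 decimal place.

0.6 : 9.3 : 48.5 : 100.0 : 57.5

Element Jn pattern (n=3): 0.00550679 : 0.07703172 : 0.35918619 : 0.5582753
Element Dt pattern (n=1): 0.5231 : 0.4769
Convolve the two distributions (both contribute in 2-u steps):
  M: 0.00550679×0.5231 = 0.002881
  M+2: 0.00550679×0.4769 + 0.07703172×0.5231 = 0.042921
  M+4: 0.07703172×0.4769 + 0.35918619×0.5231 = 0.224627
  M+6: 0.35918619×0.4769 + 0.5582753×0.5231 = 0.463330
  M+8: 0.5582753×0.4769 = 0.266241
Scale to base peak (0.463330) = 100: 0.6 : 9.3 : 48.5 : 100.0 : 57.5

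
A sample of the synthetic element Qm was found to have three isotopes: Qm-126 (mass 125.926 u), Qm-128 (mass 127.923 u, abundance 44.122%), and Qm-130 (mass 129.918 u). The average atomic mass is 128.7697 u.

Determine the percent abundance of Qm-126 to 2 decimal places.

6.72%

Let x and y be the fractions of Qm-126 and Qm-130. Then x + y = 1 − 0.44122 = 0.55878 and 125.926x + 129.918y = 128.7697 − 0.44122×127.923 = 72.32751394.
Substituting: 125.926x + 129.918(0.55878 − x) = 72.32751394
(125.926 − 129.918)x = -0.2680661  ⇒  x = 0.06715, y = 0.49163
Qm-126: 6.72%, Qm-130: 49.16%.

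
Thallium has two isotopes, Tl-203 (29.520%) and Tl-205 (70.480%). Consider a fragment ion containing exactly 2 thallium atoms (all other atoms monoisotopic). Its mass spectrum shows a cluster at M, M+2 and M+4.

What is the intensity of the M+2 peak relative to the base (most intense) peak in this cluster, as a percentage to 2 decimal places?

83.77%

(0.29520 + 0.70480)^2 gives M 0.0871, M+2 0.4161, M+4 0.4967; the largest is M+4.
P(M+4) = C(2,2) × 0.29520^0 × 0.70480^2 = 1 × 1.0000 × 0.49674304 = 0.496743 (base)
P(M+2) = C(2,1) × 0.29520^1 × 0.70480^1 = 2 × 0.2952 × 0.7048 = 0.416114
Relative intensity = 0.416114 / 0.496743 × 100 = 83.77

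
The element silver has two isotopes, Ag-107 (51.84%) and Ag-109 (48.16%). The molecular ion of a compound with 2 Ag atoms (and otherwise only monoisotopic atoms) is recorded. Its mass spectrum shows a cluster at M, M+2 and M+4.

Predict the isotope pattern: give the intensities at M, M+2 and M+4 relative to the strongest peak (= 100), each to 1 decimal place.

Expanding (0.5184 + 0.4816)^2:
P(M) = 0.5184^2 = 0.268739
P(M+2) = 2 × 0.5184^1 × 0.4816^1 = 0.499323
P(M+4) = 0.4816^2 = 0.231939
The M+2 peak is largest (0.499323); scaling to 100 gives 53.8 : 100.0 : 46.5.

53.8 : 100.0 : 46.5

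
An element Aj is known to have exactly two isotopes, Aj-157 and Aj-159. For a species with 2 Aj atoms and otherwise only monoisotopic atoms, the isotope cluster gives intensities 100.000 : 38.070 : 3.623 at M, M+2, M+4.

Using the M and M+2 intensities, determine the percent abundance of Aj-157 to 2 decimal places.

If p is the fraction of Aj that is Aj-157, then I(M+2)/I(M) = [C(2,1)·p^1·(1−p)] / p^2 = 2·(1−p)/p = 38.070/100.000 = 0.3807
(1−p)/p = 0.3807/2 = 0.1903  ⇒  p = 1/(1 + 0.1903) = 0.8401
Aj-157: 84.01%, Aj-159: 15.99%.

84.01%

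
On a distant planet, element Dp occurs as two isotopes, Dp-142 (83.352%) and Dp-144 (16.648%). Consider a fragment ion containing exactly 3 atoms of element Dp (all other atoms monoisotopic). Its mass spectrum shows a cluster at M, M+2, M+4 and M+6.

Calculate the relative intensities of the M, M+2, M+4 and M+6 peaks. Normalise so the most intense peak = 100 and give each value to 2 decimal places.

100.00 : 59.92 : 11.97 : 0.80

Expanding (0.83352 + 0.16648)^3:
P(M) = 0.83352^3 = 0.579093
P(M+2) = 3 × 0.83352^2 × 0.16648^1 = 0.346989
P(M+4) = 3 × 0.83352^1 × 0.16648^2 = 0.069304
P(M+6) = 0.16648^3 = 0.004614
The M peak is largest (0.579093); scaling to 100 gives 100.00 : 59.92 : 11.97 : 0.80.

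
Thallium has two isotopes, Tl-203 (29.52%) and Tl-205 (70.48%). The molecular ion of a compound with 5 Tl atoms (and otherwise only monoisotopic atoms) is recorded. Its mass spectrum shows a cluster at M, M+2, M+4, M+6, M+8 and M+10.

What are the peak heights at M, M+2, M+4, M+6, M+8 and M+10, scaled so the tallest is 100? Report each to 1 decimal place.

0.6 : 7.3 : 35.1 : 83.8 : 100.0 : 47.8

Each Tl atom is independently Tl-203 (p = 0.2952) or Tl-205 (q = 0.7048); the cluster is the binomial expansion (p + q)^5.
P(M) = 0.2952^5 = 0.002242
P(M+2) = 5 × 0.2952^4 × 0.7048^1 = 0.026761
P(M+4) = 10 × 0.2952^3 × 0.7048^2 = 0.127785
P(M+6) = 10 × 0.2952^2 × 0.7048^3 = 0.305092
P(M+8) = 5 × 0.2952^1 × 0.7048^4 = 0.364208
P(M+10) = 0.7048^5 = 0.173912
The M+8 peak is largest (0.364208); scaling to 100 gives 0.6 : 7.3 : 35.1 : 83.8 : 100.0 : 47.8.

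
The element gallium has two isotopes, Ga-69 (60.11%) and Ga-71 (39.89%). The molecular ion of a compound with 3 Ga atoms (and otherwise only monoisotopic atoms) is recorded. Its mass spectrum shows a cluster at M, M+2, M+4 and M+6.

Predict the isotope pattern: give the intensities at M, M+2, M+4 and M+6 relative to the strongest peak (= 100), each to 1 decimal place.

50.2 : 100.0 : 66.4 : 14.7

The 3 Ga atoms are independent, so intensities follow the terms of (0.6011 + 0.3989)^3.
P(M) = 0.6011^3 = 0.217190
P(M+2) = 3 × 0.6011^2 × 0.3989^1 = 0.432393
P(M+4) = 3 × 0.6011^1 × 0.3989^2 = 0.286943
P(M+6) = 0.3989^3 = 0.063473
The M+2 peak is largest (0.432393); scaling to 100 gives 50.2 : 100.0 : 66.4 : 14.7.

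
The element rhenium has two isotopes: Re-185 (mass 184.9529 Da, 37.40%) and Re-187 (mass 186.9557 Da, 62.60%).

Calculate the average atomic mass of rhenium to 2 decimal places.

Ar = Σ fᵢ·mᵢ = 0.3740 × 184.9529 + 0.6260 × 186.9557
= 69.17238 + 117.03427 = 186.20665 Da

186.21 Da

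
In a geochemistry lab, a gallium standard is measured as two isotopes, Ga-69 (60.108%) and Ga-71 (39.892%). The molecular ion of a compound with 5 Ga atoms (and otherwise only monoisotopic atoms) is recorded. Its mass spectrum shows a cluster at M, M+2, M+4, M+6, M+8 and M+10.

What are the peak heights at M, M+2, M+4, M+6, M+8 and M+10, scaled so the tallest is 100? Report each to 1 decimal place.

22.7 : 75.3 : 100.0 : 66.4 : 22.0 : 2.9

Expanding (0.60108 + 0.39892)^5:
P(M) = 0.60108^5 = 0.078462
P(M+2) = 5 × 0.60108^4 × 0.39892^1 = 0.260366
P(M+4) = 10 × 0.60108^3 × 0.39892^2 = 0.345596
P(M+6) = 10 × 0.60108^2 × 0.39892^3 = 0.229362
P(M+8) = 5 × 0.60108^1 × 0.39892^4 = 0.076111
P(M+10) = 0.39892^5 = 0.010103
The M+4 peak is largest (0.345596); scaling to 100 gives 22.7 : 75.3 : 100.0 : 66.4 : 22.0 : 2.9.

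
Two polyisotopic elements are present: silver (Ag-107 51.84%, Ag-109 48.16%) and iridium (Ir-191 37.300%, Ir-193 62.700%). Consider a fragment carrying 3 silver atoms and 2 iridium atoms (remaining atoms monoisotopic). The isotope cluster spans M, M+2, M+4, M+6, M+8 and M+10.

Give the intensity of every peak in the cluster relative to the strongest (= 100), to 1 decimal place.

5.8 : 35.4 : 85.1 : 100.0 : 57.6 : 13.0

Silver pattern (n=3): 0.13931407 : 0.38827347 : 0.36071085 : 0.11170161
Iridium pattern (n=2): 0.139129 : 0.467742 : 0.393129
Convolve the two distributions (both contribute in 2-u steps):
  M: 0.13931407×0.139129 = 0.019383
  M+2: 0.13931407×0.467742 + 0.38827347×0.139129 = 0.119183
  M+4: 0.13931407×0.393129 + 0.38827347×0.467742 + 0.36071085×0.139129 = 0.286566
  M+6: 0.38827347×0.393129 + 0.36071085×0.467742 + 0.11170161×0.139129 = 0.336902
  M+8: 0.36071085×0.393129 + 0.11170161×0.467742 = 0.194053
  M+10: 0.11170161×0.393129 = 0.043913
Scale to base peak (0.336902) = 100: 5.8 : 35.4 : 85.1 : 100.0 : 57.6 : 13.0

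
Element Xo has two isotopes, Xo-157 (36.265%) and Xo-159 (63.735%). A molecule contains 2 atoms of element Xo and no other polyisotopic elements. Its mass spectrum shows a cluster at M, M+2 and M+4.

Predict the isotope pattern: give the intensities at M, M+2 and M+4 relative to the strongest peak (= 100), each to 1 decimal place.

28.4 : 100.0 : 87.9

Expanding (0.36265 + 0.63735)^2:
P(M) = 0.36265^2 = 0.131515
P(M+2) = 2 × 0.36265^1 × 0.63735^1 = 0.462270
P(M+4) = 0.63735^2 = 0.406215
The M+2 peak is largest (0.462270); scaling to 100 gives 28.4 : 100.0 : 87.9.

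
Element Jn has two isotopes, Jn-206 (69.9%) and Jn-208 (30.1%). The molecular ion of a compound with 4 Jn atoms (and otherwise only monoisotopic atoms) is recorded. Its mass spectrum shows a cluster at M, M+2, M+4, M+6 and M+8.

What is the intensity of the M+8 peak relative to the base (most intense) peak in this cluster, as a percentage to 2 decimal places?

Binomial terms of (0.699 + 0.301)^4: M 0.2387, M+2 0.4112, M+4 0.2656, M+6 0.0762, M+8 0.0082 → M+2 is the base peak.
P(M+2) = C(4,1) × 0.699^3 × 0.301^1 = 4 × 0.3415321 × 0.3010 = 0.411205 (base)
P(M+8) = C(4,4) × 0.699^0 × 0.301^4 = 1 × 1.0000 × 0.00820854 = 0.008209
Relative intensity = 0.008209 / 0.411205 × 100 = 2.00

2.00%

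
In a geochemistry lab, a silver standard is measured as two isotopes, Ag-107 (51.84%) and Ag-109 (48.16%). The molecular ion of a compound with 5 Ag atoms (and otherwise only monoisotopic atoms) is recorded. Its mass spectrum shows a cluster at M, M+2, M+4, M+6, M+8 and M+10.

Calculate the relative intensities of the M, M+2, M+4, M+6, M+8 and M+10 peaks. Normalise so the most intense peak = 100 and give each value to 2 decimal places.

Expanding (0.5184 + 0.4816)^5:
P(M) = 0.5184^5 = 0.037439
P(M+2) = 5 × 0.5184^4 × 0.4816^1 = 0.173907
P(M+4) = 10 × 0.5184^3 × 0.4816^2 = 0.323123
P(M+6) = 10 × 0.5184^2 × 0.4816^3 = 0.300185
P(M+8) = 5 × 0.5184^1 × 0.4816^4 = 0.139438
P(M+10) = 0.4816^5 = 0.025908
The M+4 peak is largest (0.323123); scaling to 100 gives 11.59 : 53.82 : 100.00 : 92.90 : 43.15 : 8.02.

11.59 : 53.82 : 100.00 : 92.90 : 43.15 : 8.02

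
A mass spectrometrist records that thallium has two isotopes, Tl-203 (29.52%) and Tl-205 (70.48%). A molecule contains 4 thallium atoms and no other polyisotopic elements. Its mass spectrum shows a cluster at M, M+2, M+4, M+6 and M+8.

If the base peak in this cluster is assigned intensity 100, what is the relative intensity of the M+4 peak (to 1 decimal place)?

Binomial terms of (0.2952 + 0.7048)^4: M 0.0076, M+2 0.0725, M+4 0.2597, M+6 0.4134, M+8 0.2468 → M+6 is the base peak.
P(M+6) = C(4,3) × 0.2952^1 × 0.7048^3 = 4 × 0.2952 × 0.35010449 = 0.413403 (base)
P(M+4) = C(4,2) × 0.2952^2 × 0.7048^2 = 6 × 0.08714304 × 0.49674304 = 0.259726
Relative intensity = 0.259726 / 0.413403 × 100 = 62.8

62.8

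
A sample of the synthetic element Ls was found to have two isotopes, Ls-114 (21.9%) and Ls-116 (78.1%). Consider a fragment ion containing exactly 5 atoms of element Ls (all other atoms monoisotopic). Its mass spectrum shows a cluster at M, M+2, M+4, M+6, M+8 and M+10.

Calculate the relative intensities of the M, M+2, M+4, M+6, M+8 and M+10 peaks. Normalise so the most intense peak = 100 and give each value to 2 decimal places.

Each Ls atom is independently Ls-114 (p = 0.219) or Ls-116 (q = 0.781); the cluster is the binomial expansion (p + q)^5.
P(M) = 0.219^5 = 0.000504
P(M+2) = 5 × 0.219^4 × 0.781^1 = 0.008983
P(M+4) = 10 × 0.219^3 × 0.781^2 = 0.064067
P(M+6) = 10 × 0.219^2 × 0.781^3 = 0.228476
P(M+8) = 5 × 0.219^1 × 0.781^4 = 0.407397
P(M+10) = 0.781^5 = 0.290573
The M+8 peak is largest (0.407397); scaling to 100 gives 0.12 : 2.20 : 15.73 : 56.08 : 100.00 : 71.32.

0.12 : 2.20 : 15.73 : 56.08 : 100.00 : 71.32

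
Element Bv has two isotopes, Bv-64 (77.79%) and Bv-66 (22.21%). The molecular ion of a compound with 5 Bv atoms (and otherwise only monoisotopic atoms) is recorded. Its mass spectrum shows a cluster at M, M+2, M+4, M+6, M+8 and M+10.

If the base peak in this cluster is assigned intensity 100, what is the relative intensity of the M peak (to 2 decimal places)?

70.05

(0.7779 + 0.2221)^5 gives M 0.2849, M+2 0.4066, M+4 0.2322, M+6 0.0663, M+8 0.0095, M+10 0.0005; the largest is M+2.
P(M+2) = C(5,1) × 0.7779^4 × 0.2221^1 = 5 × 0.36618039 × 0.2221 = 0.406643 (base)
P(M) = C(5,0) × 0.7779^5 × 0.2221^0 = 1 × 0.28485173 × 1.0000 = 0.284852
Relative intensity = 0.284852 / 0.406643 × 100 = 70.05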